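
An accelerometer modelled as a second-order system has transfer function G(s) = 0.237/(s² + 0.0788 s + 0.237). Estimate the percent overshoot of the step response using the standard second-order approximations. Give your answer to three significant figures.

ω_n = √0.237 = 0.487 rad/s; ζ = 0.0788/(2·0.487) = 0.0809.
Overshoot: exp(−π·0.0809/√(1−0.0809²)) = 0.775, i.e. 77.5%.

%OS ≈ 77.5%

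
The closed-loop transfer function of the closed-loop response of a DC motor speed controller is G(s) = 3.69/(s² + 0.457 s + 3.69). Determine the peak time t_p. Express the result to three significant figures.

t_p ≈ 1.65 s

Comparing the denominator to s² + 2ζω_n s + ω_n²: ω_n = √3.69 = 1.92 rad/s, and 2ζω_n = 0.457 so ζ = 0.457/(2·1.92) = 0.119.
ω_d = ω_n√(1−ζ²) = 1.91 rad/s. Then t_p = π/ω_d = 1.65 s.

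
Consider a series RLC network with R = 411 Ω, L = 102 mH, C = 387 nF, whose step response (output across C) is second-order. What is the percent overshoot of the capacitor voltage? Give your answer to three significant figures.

For a series RLC circuit (capacitor voltage as output), ω_n = 1/√(LC) = 1/√(102 mH · 387 nF) = 5030 rad/s.
ζ = (R/2)·√(C/L) = (411/2)·√(387 nF/102 mH) = 0.400.
%OS = 100·exp(−πζ/√(1−ζ²)) = 25.4%.

%OS ≈ 25.4%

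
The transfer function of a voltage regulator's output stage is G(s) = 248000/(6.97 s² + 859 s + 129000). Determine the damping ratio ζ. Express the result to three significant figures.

ζ ≈ 0.453

Dividing through by 6.97: denominator becomes s² + 123.2 s + 18510.
So ω_n = √18510 = 136 rad/s and ζ = 123.2/(2·136) = 0.453.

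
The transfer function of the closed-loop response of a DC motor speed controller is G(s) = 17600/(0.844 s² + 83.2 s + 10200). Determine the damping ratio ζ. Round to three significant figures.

Dividing through by 0.844: denominator becomes s² + 98.58 s + 12090.
So ω_n = √12090 = 110 rad/s and ζ = 98.58/(2·110) = 0.448.

ζ ≈ 0.448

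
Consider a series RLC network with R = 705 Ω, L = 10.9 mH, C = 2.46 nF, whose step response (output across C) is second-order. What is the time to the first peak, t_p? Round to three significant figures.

For a series RLC circuit (capacitor voltage as output), ω_n = 1/√(LC) = 1/√(10.9 mH · 2.46 nF) = 193000 rad/s.
ζ = (R/2)·√(C/L) = (705/2)·√(2.46 nF/10.9 mH) = 0.167.
ω_d = 193000·√(1 − 0.167²) = 190000 rad/s. t_p = π/ω_d = 0.0000165 s.

t_p ≈ 0.0000165 s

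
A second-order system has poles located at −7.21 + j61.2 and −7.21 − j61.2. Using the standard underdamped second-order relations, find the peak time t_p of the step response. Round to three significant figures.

t_p ≈ 0.0513 s

t_p = π/ω_d with ω_d = 61.2 (the imaginary part), so t_p = 0.0513 s.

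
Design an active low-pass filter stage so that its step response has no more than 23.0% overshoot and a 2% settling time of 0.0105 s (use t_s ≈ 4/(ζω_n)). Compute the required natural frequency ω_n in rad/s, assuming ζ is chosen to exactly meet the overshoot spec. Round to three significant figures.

Inverting the overshoot relation: ζ = |ln 0.230|/√(π² + ln²0.230) = 0.424.
Then ω_n = 4/(ζ t_s) = 4/(0.424 × 0.0105) = 899 rad/s.

ω_n ≈ 899 rad/s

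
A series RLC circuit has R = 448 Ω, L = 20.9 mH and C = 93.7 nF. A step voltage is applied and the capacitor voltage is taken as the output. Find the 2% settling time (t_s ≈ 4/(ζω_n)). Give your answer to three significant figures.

t_s ≈ 0.000373 s

For a series RLC circuit (capacitor voltage as output), ω_n = 1/√(LC) = 1/√(20.9 mH · 93.7 nF) = 22600 rad/s.
ζ = (R/2)·√(C/L) = (448/2)·√(93.7 nF/20.9 mH) = 0.474.
t_s ≈ 4/(ζω_n) = 0.000373 s.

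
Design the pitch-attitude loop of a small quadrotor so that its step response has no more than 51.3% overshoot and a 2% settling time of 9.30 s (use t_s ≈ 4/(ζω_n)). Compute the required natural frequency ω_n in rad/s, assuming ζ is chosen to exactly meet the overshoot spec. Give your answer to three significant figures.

ω_n ≈ 2.07 rad/s

From %OS = 100·exp(−πζ/√(1−ζ²)), invert to get ζ = −ln(OS)/√(π² + ln²(OS)) with OS = 0.513.
−ln 0.513 = 0.6675, so ζ = 0.6675/√(π² + 0.4455) = 0.208.
Then ω_n = 4/(ζ t_s) = 4/(0.208 × 9.30) = 2.07 rad/s.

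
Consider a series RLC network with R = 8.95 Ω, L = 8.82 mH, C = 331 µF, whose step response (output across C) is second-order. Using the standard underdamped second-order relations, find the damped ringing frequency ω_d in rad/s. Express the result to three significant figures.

ω_d ≈ 292 rad/s

For a series RLC circuit (capacitor voltage as output), ω_n = 1/√(LC) = 1/√(8.82 mH · 331 µF) = 585 rad/s.
ζ = (R/2)·√(C/L) = (8.95/2)·√(331 µF/8.82 mH) = 0.867.
ω_d = ω_n√(1−ζ²) = 292 rad/s.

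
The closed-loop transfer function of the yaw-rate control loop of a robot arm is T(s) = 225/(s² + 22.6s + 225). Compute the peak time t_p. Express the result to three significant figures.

Matching coefficients with s² + 2ζω_n s + ω_n² gives ω_n² = 225 ⇒ ω_n = 15.0 rad/s, and ζ = 22.6/(2ω_n) = 0.753.
ω_d = 15.0·√(1 − 0.753²) = 9.86 rad/s. Then t_p = π/ω_d = 0.318 s.

t_p ≈ 0.318 s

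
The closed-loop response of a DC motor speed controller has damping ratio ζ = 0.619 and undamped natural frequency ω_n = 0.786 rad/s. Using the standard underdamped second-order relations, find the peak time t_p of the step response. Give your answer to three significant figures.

t_p ≈ 5.09 s

The damped frequency is ω_d = ω_n√(1−ζ²) = 0.786·√(1−0.383) = 0.617 rad/s.
Peak time t_p = π/ω_d = π/0.617 = 5.09 s.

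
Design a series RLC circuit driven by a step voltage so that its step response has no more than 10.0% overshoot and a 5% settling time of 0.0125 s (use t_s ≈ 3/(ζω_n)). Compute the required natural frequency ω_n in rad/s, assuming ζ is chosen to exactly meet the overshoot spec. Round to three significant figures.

ω_n ≈ 406 rad/s

Inverting the overshoot relation: ζ = |ln 0.100|/√(π² + ln²0.100) = 0.591.
Then ω_n = 3/(ζ t_s) = 3/(0.591 × 0.0125) = 406 rad/s.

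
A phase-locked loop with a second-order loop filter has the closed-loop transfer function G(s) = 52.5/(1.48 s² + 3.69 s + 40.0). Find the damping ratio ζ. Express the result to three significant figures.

Dividing through by 1.48: denominator becomes s² + 2.493 s + 27.03.
So ω_n = √27.03 = 5.20 rad/s and ζ = 2.493/(2·5.20) = 0.240.

ζ ≈ 0.240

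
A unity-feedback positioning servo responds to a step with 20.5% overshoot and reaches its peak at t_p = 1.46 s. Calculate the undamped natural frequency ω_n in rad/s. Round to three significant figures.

ζ from %OS: ζ = |ln 0.205|/√(π²+ln²0.205) = 0.450.
t_p = π/ω_d ⇒ ω_d = 2.15 rad/s; then ω_n = ω_d/√(1−ζ²) = 2.41 rad/s.

ω_n ≈ 2.41 rad/s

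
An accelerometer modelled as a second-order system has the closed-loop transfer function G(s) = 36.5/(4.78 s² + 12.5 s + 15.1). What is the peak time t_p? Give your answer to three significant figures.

Dividing through by 4.78: denominator becomes s² + 2.615 s + 3.159.
So ω_n = √3.159 = 1.78 rad/s and ζ = 2.615/(2·1.78) = 0.736.
ω_d = 1.78·√(1 − 0.736²) = 1.20 rad/s. t_p = π/ω_d = 2.61 s.

t_p ≈ 2.61 s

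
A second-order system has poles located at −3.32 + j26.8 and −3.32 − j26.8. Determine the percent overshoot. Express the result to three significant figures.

|pole| = ω_n = √(3.32² + 26.8²) = 27.0 rad/s; ζ = cos θ = σ/ω_n = 0.123.
Overshoot: exp(−π·0.123/√(1−0.123²)) = 0.678, i.e. 67.8%.

%OS ≈ 67.8%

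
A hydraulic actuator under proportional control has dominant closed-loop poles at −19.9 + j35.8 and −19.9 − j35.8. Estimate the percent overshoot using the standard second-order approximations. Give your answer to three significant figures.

%OS ≈ 17.4%

With σ = 19.9, ω_d = 35.8: ω_n = √(σ²+ω_d²) = 41.0 rad/s, ζ = σ/ω_n = 0.486.
Overshoot: exp(−π·0.486/√(1−0.486²)) = 0.174, i.e. 17.4%.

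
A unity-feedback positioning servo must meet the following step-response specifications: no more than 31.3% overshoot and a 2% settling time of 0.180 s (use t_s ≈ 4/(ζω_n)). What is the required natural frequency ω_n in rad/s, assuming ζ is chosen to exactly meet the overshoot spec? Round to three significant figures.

ω_n ≈ 64.1 rad/s

ζ = −ln(OS)/√(π² + (ln OS)²). With OS = 0.313, ln OS = −1.162 and ζ = 1.162/3.349 = 0.347.
From t_s ≈ 4/(ζω_n): ω_n = 4/(ζ·t_s) = 4/(0.347·0.180) = 64.1 rad/s.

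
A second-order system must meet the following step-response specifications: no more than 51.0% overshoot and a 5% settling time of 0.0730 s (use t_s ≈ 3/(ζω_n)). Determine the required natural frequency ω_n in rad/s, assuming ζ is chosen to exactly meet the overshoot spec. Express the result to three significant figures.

ζ = −ln(OS)/√(π² + (ln OS)²). With OS = 0.510, ln OS = −0.6733 and ζ = 0.6733/3.213 = 0.210.
From t_s ≈ 3/(ζω_n): ω_n = 3/(ζ·t_s) = 3/(0.210·0.0730) = 196 rad/s.

ω_n ≈ 196 rad/s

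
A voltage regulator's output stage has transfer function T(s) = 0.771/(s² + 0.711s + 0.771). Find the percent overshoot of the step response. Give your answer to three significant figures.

%OS ≈ 24.9%

ω_n = √0.771 = 0.878 rad/s; ζ = 0.711/(2·0.878) = 0.405.
Overshoot: exp(−π·0.405/√(1−0.405²)) = 0.249, i.e. 24.9%.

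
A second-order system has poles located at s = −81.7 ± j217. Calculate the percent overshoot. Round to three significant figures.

|pole| = ω_n = √(81.7² + 217²) = 232 rad/s; ζ = cos θ = σ/ω_n = 0.352.
%OS = 100 e^{−πζ/√(1−ζ²)} with ζ = 0.352 gives 30.6%.

%OS ≈ 30.6%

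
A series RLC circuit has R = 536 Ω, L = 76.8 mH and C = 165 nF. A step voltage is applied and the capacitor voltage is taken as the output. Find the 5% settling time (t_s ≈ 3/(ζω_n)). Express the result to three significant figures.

t_s ≈ 0.000860 s

For a series RLC circuit (capacitor voltage as output), ω_n = 1/√(LC) = 1/√(76.8 mH · 165 nF) = 8880 rad/s.
ζ = (R/2)·√(C/L) = (536/2)·√(165 nF/76.8 mH) = 0.393.
t_s ≈ 3/(ζω_n) = 0.000860 s.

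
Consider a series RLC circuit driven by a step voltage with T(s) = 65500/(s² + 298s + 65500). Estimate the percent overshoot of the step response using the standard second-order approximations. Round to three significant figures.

%OS ≈ 10.5%

ω_n = √65500 = 256 rad/s; ζ = 298/(2·256) = 0.582.
%OS = 100 e^{−πζ/√(1−ζ²)} with ζ = 0.582 gives 10.5%.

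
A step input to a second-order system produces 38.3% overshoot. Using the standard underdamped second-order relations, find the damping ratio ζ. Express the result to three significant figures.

From %OS = 100·exp(−πζ/√(1−ζ²)), invert to get ζ = −ln(OS)/√(π² + ln²(OS)) with OS = 0.383.
−ln 0.383 = 0.9597, so ζ = 0.9597/√(π² + 0.9211) = 0.292.

ζ ≈ 0.292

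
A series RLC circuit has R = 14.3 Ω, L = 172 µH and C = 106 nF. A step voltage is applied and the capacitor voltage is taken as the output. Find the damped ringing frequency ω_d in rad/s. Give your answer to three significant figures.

For a series RLC circuit (capacitor voltage as output), ω_n = 1/√(LC) = 1/√(172 µH · 106 nF) = 234000 rad/s.
ζ = (R/2)·√(C/L) = (14.3/2)·√(106 nF/172 µH) = 0.177.
ω_d = 234000·√(1 − 0.177²) = 230000 rad/s.

ω_d ≈ 230000 rad/s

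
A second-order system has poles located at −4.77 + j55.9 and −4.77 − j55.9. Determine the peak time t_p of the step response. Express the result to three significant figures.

t_p ≈ 0.0562 s

t_p = π/ω_d with ω_d = 55.9 (the imaginary part), so t_p = 0.0562 s.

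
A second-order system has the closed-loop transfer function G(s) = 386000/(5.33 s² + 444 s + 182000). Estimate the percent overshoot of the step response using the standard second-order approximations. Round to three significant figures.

Dividing through by 5.33: denominator becomes s² + 83.30 s + 34150.
So ω_n = √34150 = 185 rad/s and ζ = 83.30/(2·185) = 0.225.
%OS = 100 e^{−πζ/√(1−ζ²)} with ζ = 0.225 gives 48.3%.

%OS ≈ 48.3%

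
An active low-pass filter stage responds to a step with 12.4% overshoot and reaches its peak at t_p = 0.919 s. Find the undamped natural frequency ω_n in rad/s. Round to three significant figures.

ω_n ≈ 4.10 rad/s

The overshoot fixes ζ = −ln(OS)/√(π²+ln²(OS)) = 0.553.
From t_p = π/ω_d, ω_d = π/0.919 = 3.42 rad/s, so ω_n = ω_d/√(1−ζ²) = 4.10 rad/s.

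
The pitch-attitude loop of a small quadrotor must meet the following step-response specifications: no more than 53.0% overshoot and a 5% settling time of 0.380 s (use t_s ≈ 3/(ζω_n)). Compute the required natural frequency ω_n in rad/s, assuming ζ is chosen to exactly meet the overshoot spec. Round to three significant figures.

From %OS = 100·exp(−πζ/√(1−ζ²)), invert to get ζ = −ln(OS)/√(π² + ln²(OS)) with OS = 0.530.
−ln 0.530 = 0.6349, so ζ = 0.6349/√(π² + 0.4031) = 0.198.
From t_s ≈ 3/(ζω_n): ω_n = 3/(ζ·t_s) = 3/(0.198·0.380) = 39.9 rad/s.

ω_n ≈ 39.9 rad/s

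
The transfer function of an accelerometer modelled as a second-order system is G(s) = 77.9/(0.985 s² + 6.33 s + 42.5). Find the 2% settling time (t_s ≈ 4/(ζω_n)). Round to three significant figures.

t_s ≈ 1.24 s

Dividing through by 0.985: denominator becomes s² + 6.426 s + 43.15.
So ω_n = √43.15 = 6.57 rad/s and ζ = 6.426/(2·6.57) = 0.489.
t_s ≈ 4/(ζω_n) = 1.24 s.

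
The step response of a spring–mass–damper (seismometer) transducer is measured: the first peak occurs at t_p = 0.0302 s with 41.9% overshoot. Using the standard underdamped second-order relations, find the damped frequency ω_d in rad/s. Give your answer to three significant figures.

ω_d ≈ 104 rad/s

t_p = π/ω_d, so ω_d = π/0.0302 = 104 rad/s.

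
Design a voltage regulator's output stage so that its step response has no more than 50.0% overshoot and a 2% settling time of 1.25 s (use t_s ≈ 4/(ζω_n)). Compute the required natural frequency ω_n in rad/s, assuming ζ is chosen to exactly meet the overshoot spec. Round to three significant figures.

ω_n ≈ 14.9 rad/s

Inverting the overshoot relation: ζ = |ln 0.500|/√(π² + ln²0.500) = 0.215.
Then ω_n = 4/(ζ t_s) = 4/(0.215 × 1.25) = 14.9 rad/s.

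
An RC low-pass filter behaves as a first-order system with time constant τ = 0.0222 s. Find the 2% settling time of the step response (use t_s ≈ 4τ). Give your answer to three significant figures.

t_s ≈ 4τ = 0.0888 s.

t_s ≈ 0.0888 s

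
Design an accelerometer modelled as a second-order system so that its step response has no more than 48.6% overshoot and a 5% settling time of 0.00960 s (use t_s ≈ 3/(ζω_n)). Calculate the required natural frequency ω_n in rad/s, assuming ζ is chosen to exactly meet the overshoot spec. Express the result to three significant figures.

ω_n ≈ 1400 rad/s

ζ = −ln(OS)/√(π² + (ln OS)²). With OS = 0.486, ln OS = −0.7215 and ζ = 0.7215/3.223 = 0.224.
Then ω_n = 3/(ζ t_s) = 3/(0.224 × 0.00960) = 1400 rad/s.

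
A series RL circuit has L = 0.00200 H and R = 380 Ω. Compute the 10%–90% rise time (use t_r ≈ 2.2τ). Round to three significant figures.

t_r ≈ 0.0000116 s

τ = L/R = 0.00200/380 = 0.00000526 s.
t_r ≈ 2.2τ = 0.0000116 s.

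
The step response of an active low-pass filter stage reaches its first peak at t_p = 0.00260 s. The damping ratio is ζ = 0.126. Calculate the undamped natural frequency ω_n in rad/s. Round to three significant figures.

ω_n ≈ 1220 rad/s

Peak time t_p = π/ω_d, so ω_d = π/t_p = π/0.00260 = 1210 rad/s.
ω_n = ω_d/√(1−ζ²) = 1210/√0.984 = 1220 rad/s.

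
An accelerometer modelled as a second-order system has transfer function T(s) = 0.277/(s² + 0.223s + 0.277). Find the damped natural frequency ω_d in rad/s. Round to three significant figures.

ω_d ≈ 0.514 rad/s

Matching coefficients with s² + 2ζω_n s + ω_n² gives ω_n² = 0.277 ⇒ ω_n = 0.526 rad/s, and ζ = 0.223/(2ω_n) = 0.212.
The damped frequency ω_d = ω_n√(1−ζ²) = 0.514 rad/s.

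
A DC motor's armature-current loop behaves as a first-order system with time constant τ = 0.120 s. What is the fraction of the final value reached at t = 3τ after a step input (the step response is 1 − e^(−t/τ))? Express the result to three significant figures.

y/y_∞ ≈ 0.950

y(t)/y_∞ = 1 − e^(−t/τ) = 1 − e^(−3) = 1 − e^(−3.00) = 0.950.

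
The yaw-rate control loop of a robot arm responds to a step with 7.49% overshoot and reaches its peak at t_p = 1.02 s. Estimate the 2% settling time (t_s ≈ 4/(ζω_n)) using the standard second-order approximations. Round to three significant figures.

t_s ≈ 1.57 s

ζ from %OS: ζ = |ln 0.0749|/√(π²+ln²0.0749) = 0.636.
From t_p = π/ω_d, ω_d = π/1.02 = 3.08 rad/s, so ω_n = ω_d/√(1−ζ²) = 3.99 rad/s.
t_s ≈ 4/(ζω_n) = 4/(0.636·3.99) = 1.57 s.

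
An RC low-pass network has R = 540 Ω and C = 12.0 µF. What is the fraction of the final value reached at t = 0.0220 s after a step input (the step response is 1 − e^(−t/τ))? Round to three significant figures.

τ = RC = 540 × 12.0 µF = 0.00648 s.
y(t)/y_∞ = 1 − e^(−t/τ) = 1 − e^(−0.0220/0.00648) = 1 − e^(−3.40) = 0.966.

y/y_∞ ≈ 0.966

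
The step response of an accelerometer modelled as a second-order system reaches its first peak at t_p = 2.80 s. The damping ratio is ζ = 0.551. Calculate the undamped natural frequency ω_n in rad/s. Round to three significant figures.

ω_n ≈ 1.34 rad/s

Peak time t_p = π/ω_d, so ω_d = π/t_p = π/2.80 = 1.12 rad/s.
ω_n = ω_d/√(1−ζ²) = 1.12/√0.696 = 1.34 rad/s.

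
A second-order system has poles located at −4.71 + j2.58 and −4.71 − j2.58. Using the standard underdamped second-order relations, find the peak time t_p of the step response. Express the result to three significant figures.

t_p ≈ 1.22 s

t_p = π/ω_d with ω_d = 2.58 (the imaginary part), so t_p = 1.22 s.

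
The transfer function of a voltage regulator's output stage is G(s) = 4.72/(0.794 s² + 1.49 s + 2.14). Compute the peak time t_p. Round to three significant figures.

t_p ≈ 2.33 s

Dividing through by 0.794: denominator becomes s² + 1.877 s + 2.695.
So ω_n = √2.695 = 1.64 rad/s and ζ = 1.877/(2·1.64) = 0.572.
ω_d = ω_n√(1−ζ²) = 1.35 rad/s. t_p = π/ω_d = 2.33 s.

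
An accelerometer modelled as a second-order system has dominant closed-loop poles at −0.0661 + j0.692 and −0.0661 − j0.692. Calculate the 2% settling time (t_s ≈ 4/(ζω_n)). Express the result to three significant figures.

t_s ≈ 60.5 s

For poles at −σ ± jω_d, ζω_n = σ = 0.0661, so t_s ≈ 4/σ = 60.5 s.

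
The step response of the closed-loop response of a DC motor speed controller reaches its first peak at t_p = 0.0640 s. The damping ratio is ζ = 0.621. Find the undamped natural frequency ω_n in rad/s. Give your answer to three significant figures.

ω_n ≈ 62.6 rad/s

Peak time t_p = π/ω_d, so ω_d = π/t_p = π/0.0640 = 49.1 rad/s.
ω_n = ω_d/√(1−ζ²) = 49.1/√0.614 = 62.6 rad/s.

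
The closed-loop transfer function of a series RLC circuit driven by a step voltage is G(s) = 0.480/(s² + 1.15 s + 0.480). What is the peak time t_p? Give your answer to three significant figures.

Comparing the denominator to s² + 2ζω_n s + ω_n²: ω_n = √0.480 = 0.693 rad/s, and 2ζω_n = 1.15 so ζ = 1.15/(2·0.693) = 0.830.
ω_d = 0.693·√(1 − 0.830²) = 0.386 rad/s. Then t_p = π/ω_d = 8.13 s.

t_p ≈ 8.13 s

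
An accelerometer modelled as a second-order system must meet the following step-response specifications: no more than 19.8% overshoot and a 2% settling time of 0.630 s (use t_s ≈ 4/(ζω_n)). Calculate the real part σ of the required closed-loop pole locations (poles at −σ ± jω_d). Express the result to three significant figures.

The settling-time spec alone fixes σ = ζω_n = 4/t_s = 4/0.630 = 6.35.
(Overshoot then fixes ζ = 0.458 and hence ω_d = σ·√(1−ζ²)/ζ = 12.3 rad/s.)

σ ≈ 6.35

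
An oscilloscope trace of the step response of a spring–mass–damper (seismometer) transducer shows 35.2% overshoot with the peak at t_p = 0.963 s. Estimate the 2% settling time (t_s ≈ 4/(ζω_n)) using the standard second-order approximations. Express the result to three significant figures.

The overshoot fixes ζ = −ln(OS)/√(π²+ln²(OS)) = 0.315.
From t_p = π/ω_d, ω_d = π/0.963 = 3.26 rad/s, so ω_n = ω_d/√(1−ζ²) = 3.44 rad/s.
t_s ≈ 4/(ζω_n) = 4/(0.315·3.44) = 3.69 s.

t_s ≈ 3.69 s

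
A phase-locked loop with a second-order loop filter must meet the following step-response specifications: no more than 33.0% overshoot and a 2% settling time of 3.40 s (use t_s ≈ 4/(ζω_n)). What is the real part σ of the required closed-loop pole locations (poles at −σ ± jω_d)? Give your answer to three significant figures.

The settling-time spec alone fixes σ = ζω_n = 4/t_s = 4/3.40 = 1.18.
(Overshoot then fixes ζ = 0.333 and hence ω_d = σ·√(1−ζ²)/ζ = 3.33 rad/s.)

σ ≈ 1.18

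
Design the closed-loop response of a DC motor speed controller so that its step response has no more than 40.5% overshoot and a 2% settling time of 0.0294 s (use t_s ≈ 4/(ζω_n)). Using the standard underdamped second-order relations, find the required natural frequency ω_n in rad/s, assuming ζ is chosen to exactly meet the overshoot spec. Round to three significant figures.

ω_n ≈ 492 rad/s

ζ = −ln(OS)/√(π² + (ln OS)²). With OS = 0.405, ln OS = −0.9039 and ζ = 0.9039/3.269 = 0.276.
From t_s ≈ 4/(ζω_n): ω_n = 4/(ζ·t_s) = 4/(0.276·0.0294) = 492 rad/s.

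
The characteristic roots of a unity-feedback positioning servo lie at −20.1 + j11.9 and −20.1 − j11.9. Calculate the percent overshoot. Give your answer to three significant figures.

%OS ≈ 0.496%

|pole| = ω_n = √(20.1² + 11.9²) = 23.4 rad/s; ζ = cos θ = σ/ω_n = 0.861.
%OS = 100 e^{−πζ/√(1−ζ²)} with ζ = 0.861 gives 0.496%.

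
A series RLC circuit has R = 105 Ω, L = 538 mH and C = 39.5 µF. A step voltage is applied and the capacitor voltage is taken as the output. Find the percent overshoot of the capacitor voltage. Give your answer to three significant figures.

%OS ≈ 20.5%

For a series RLC circuit (capacitor voltage as output), ω_n = 1/√(LC) = 1/√(538 mH · 39.5 µF) = 217 rad/s.
ζ = (R/2)·√(C/L) = (105/2)·√(39.5 µF/538 mH) = 0.450.
%OS = 100·exp(−πζ/√(1−ζ²)) = 20.5%.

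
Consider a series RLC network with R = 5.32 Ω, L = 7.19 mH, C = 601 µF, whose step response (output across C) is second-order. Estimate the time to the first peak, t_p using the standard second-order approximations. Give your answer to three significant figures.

t_p ≈ 0.0102 s

For a series RLC circuit (capacitor voltage as output), ω_n = 1/√(LC) = 1/√(7.19 mH · 601 µF) = 481 rad/s.
ζ = (R/2)·√(C/L) = (5.32/2)·√(601 µF/7.19 mH) = 0.769.
The damped frequency ω_d = ω_n√(1−ζ²) = 307 rad/s. t_p = π/ω_d = 0.0102 s.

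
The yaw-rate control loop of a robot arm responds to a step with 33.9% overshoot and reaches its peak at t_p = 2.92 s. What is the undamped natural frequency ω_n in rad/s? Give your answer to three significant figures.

ω_n ≈ 1.14 rad/s

From the overshoot, ζ = −ln(OS)/√(π²+ln²(OS)) = 0.326.
From t_p = π/ω_d, ω_d = π/2.92 = 1.08 rad/s, so ω_n = ω_d/√(1−ζ²) = 1.14 rad/s.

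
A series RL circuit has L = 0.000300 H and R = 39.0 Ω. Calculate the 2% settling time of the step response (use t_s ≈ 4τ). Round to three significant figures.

t_s ≈ 0.0000308 s

τ = L/R = 0.000300/39.0 = 0.00000769 s.
t_s ≈ 4τ = 0.0000308 s.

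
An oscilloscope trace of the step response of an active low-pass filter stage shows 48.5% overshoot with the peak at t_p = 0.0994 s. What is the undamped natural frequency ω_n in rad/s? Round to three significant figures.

ζ from %OS: ζ = |ln 0.485|/√(π²+ln²0.485) = 0.224.
From t_p = π/ω_d, ω_d = π/0.0994 = 31.6 rad/s, so ω_n = ω_d/√(1−ζ²) = 32.4 rad/s.

ω_n ≈ 32.4 rad/s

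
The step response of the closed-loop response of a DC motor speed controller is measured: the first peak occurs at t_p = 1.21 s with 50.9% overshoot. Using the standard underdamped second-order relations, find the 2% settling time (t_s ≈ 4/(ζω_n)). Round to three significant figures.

ζ from %OS: ζ = |ln 0.509|/√(π²+ln²0.509) = 0.210.
t_p = π/ω_d ⇒ ω_d = 2.60 rad/s; then ω_n = ω_d/√(1−ζ²) = 2.66 rad/s.
t_s ≈ 4/(ζω_n) = 4/(0.210·2.66) = 7.17 s.

t_s ≈ 7.17 s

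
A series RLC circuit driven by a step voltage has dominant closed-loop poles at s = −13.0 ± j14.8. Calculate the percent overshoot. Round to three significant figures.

%OS ≈ 6.33%

With σ = 13.0, ω_d = 14.8: ω_n = √(σ²+ω_d²) = 19.7 rad/s, ζ = σ/ω_n = 0.660.
%OS = 100 e^{−πζ/√(1−ζ²)} with ζ = 0.660 gives 6.33%.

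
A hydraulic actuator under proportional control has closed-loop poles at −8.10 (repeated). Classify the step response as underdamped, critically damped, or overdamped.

critically damped

Since there is a repeated negative-real pole, the response is critically damped.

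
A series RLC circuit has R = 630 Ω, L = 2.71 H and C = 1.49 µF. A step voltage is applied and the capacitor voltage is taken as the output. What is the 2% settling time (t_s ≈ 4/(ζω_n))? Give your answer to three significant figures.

t_s ≈ 0.0344 s

For a series RLC circuit (capacitor voltage as output), ω_n = 1/√(LC) = 1/√(2.71 H · 1.49 µF) = 498 rad/s.
ζ = (R/2)·√(C/L) = (630/2)·√(1.49 µF/2.71 H) = 0.234.
t_s ≈ 4/(ζω_n) = 0.0344 s.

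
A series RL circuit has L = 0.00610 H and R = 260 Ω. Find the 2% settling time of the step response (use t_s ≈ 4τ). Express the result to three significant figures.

τ = L/R = 0.00610/260 = 0.0000235 s.
t_s ≈ 4τ = 0.0000938 s.

t_s ≈ 0.0000938 s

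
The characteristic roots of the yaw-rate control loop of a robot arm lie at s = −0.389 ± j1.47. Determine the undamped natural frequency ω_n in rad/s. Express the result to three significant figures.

|pole| = ω_n = √(0.389² + 1.47²) = 1.52 rad/s; ζ = cos θ = σ/ω_n = 0.256.

ω_n ≈ 1.52 rad/s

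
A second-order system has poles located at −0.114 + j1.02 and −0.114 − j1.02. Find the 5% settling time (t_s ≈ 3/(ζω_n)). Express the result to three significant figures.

t_s ≈ 26.3 s

For poles at −σ ± jω_d, ζω_n = σ = 0.114, so t_s ≈ 3/σ = 26.3 s.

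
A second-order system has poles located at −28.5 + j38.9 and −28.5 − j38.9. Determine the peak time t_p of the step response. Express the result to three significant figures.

t_p = π/ω_d with ω_d = 38.9 (the imaginary part), so t_p = 0.0808 s.

t_p ≈ 0.0808 s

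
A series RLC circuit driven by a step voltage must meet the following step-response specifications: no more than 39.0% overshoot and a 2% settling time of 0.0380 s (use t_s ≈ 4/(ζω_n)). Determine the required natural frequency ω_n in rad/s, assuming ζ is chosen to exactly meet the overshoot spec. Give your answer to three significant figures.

Inverting the overshoot relation: ζ = |ln 0.390|/√(π² + ln²0.390) = 0.287.
Then ω_n = 4/(ζ t_s) = 4/(0.287 × 0.0380) = 367 rad/s.

ω_n ≈ 367 rad/s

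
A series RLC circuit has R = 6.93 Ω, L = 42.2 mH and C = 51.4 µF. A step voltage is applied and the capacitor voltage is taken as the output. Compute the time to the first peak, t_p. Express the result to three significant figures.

For a series RLC circuit (capacitor voltage as output), ω_n = 1/√(LC) = 1/√(42.2 mH · 51.4 µF) = 679 rad/s.
ζ = (R/2)·√(C/L) = (6.93/2)·√(51.4 µF/42.2 mH) = 0.121.
The damped frequency ω_d = ω_n√(1−ζ²) = 674 rad/s. t_p = π/ω_d = 0.00466 s.

t_p ≈ 0.00466 s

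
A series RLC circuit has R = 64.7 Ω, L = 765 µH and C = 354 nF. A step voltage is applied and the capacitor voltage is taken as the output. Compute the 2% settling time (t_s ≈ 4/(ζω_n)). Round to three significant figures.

For a series RLC circuit (capacitor voltage as output), ω_n = 1/√(LC) = 1/√(765 µH · 354 nF) = 60800 rad/s.
ζ = (R/2)·√(C/L) = (64.7/2)·√(354 nF/765 µH) = 0.696.
t_s ≈ 4/(ζω_n) = 0.0000946 s.

t_s ≈ 0.0000946 s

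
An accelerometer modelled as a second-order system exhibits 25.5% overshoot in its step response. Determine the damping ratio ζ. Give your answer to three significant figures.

ζ = −ln(OS)/√(π² + (ln OS)²). With OS = 0.255, ln OS = −1.366 and ζ = 1.366/3.426 = 0.399.

ζ ≈ 0.399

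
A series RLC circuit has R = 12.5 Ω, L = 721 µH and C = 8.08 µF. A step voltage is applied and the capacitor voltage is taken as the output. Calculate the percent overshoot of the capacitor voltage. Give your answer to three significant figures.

%OS ≈ 6.25%

For a series RLC circuit (capacitor voltage as output), ω_n = 1/√(LC) = 1/√(721 µH · 8.08 µF) = 13100 rad/s.
ζ = (R/2)·√(C/L) = (12.5/2)·√(8.08 µF/721 µH) = 0.662.
%OS = 100·exp(−πζ/√(1−ζ²)) = 6.25%.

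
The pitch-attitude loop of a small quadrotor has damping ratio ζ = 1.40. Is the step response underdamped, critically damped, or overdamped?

Since ζ = 1.40 > 1, the system is overdamped.

overdamped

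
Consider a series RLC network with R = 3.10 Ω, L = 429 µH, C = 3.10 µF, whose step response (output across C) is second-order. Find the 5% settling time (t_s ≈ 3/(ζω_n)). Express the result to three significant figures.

For a series RLC circuit (capacitor voltage as output), ω_n = 1/√(LC) = 1/√(429 µH · 3.10 µF) = 27400 rad/s.
ζ = (R/2)·√(C/L) = (3.10/2)·√(3.10 µF/429 µH) = 0.132.
t_s ≈ 3/(ζω_n) = 0.000830 s.

t_s ≈ 0.000830 s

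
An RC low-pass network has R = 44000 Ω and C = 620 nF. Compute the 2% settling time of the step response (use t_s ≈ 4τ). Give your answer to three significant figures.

τ = RC = 44000 × 620 nF = 0.0273 s.
t_s ≈ 4τ = 0.109 s.

t_s ≈ 0.109 s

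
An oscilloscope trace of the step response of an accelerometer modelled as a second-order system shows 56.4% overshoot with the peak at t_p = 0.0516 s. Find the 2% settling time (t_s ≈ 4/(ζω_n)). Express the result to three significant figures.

t_s ≈ 0.360 s

The overshoot fixes ζ = −ln(OS)/√(π²+ln²(OS)) = 0.179.
From t_p = π/ω_d, ω_d = π/0.0516 = 60.9 rad/s, so ω_n = ω_d/√(1−ζ²) = 61.9 rad/s.
t_s ≈ 4/(ζω_n) = 4/(0.179·61.9) = 0.360 s.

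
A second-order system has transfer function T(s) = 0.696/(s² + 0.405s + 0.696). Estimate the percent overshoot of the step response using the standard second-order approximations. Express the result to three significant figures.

Matching coefficients with s² + 2ζω_n s + ω_n² gives ω_n² = 0.696 ⇒ ω_n = 0.834 rad/s, and ζ = 0.405/(2ω_n) = 0.243.
Overshoot: exp(−π·0.243/√(1−0.243²)) = 0.456, i.e. 45.6%.

%OS ≈ 45.6%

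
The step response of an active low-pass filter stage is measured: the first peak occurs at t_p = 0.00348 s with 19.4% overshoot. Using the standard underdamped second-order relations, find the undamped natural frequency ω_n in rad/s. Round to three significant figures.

ζ from %OS: ζ = |ln 0.194|/√(π²+ln²0.194) = 0.463.
From t_p = π/ω_d, ω_d = π/0.00348 = 903 rad/s, so ω_n = ω_d/√(1−ζ²) = 1020 rad/s.

ω_n ≈ 1020 rad/s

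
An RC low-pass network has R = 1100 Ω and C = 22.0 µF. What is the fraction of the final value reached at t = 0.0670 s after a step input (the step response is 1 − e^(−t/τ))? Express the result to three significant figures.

y/y_∞ ≈ 0.937

τ = RC = 1100 × 22.0 µF = 0.0242 s.
y(t)/y_∞ = 1 − e^(−t/τ) = 1 − e^(−0.0670/0.0242) = 1 − e^(−2.77) = 0.937.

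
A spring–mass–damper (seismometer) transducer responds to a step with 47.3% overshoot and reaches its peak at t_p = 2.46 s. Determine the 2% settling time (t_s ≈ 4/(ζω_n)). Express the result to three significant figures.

t_s ≈ 13.1 s

From the overshoot, ζ = −ln(OS)/√(π²+ln²(OS)) = 0.232.
t_p = π/ω_d ⇒ ω_d = 1.28 rad/s; then ω_n = ω_d/√(1−ζ²) = 1.31 rad/s.
t_s ≈ 4/(ζω_n) = 4/(0.232·1.31) = 13.1 s.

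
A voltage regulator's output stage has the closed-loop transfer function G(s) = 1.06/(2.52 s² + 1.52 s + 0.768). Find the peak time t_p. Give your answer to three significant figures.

Dividing through by 2.52: denominator becomes s² + 0.6032 s + 0.3048.
So ω_n = √0.3048 = 0.552 rad/s and ζ = 0.6032/(2·0.552) = 0.546.
ω_d = ω_n√(1−ζ²) = 0.462 rad/s. t_p = π/ω_d = 6.79 s.

t_p ≈ 6.79 s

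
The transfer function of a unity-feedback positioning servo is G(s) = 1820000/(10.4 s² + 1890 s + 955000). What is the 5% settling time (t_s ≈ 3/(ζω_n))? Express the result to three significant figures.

Dividing through by 10.4: denominator becomes s² + 181.7 s + 91830.
So ω_n = √91830 = 303 rad/s and ζ = 181.7/(2·303) = 0.300.
t_s ≈ 3/(ζω_n) = 0.0330 s.

t_s ≈ 0.0330 s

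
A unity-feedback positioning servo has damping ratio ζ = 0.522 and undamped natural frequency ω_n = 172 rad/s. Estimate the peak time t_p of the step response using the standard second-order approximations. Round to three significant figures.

The damped frequency is ω_d = ω_n√(1−ζ²) = 172·√(1−0.272) = 147 rad/s.
Peak time t_p = π/ω_d = π/147 = 0.0214 s.

t_p ≈ 0.0214 s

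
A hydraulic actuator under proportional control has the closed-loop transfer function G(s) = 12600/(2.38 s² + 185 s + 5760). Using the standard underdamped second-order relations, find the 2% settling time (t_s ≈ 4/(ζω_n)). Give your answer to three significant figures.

t_s ≈ 0.103 s

Dividing through by 2.38: denominator becomes s² + 77.73 s + 2420.
So ω_n = √2420 = 49.2 rad/s and ζ = 77.73/(2·49.2) = 0.790.
t_s ≈ 4/(ζω_n) = 0.103 s.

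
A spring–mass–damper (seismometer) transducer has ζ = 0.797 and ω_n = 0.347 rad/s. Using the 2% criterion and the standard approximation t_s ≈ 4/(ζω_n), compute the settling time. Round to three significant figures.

t_s ≈ 14.5 s

t_s ≈ 4/(ζω_n) = 4/(0.797 × 0.347) = 14.5 s.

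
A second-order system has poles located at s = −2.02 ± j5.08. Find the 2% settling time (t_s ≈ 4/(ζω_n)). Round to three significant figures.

For poles at −σ ± jω_d, ζω_n = σ = 2.02, so t_s ≈ 4/σ = 1.98 s.

t_s ≈ 1.98 s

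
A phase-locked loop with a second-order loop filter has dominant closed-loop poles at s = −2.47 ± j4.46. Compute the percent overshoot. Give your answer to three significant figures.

The poles are at −σ ± jω_d with σ = 2.47 and ω_d = 4.46, so ω_n = √(σ²+ω_d²) = 5.10 rad/s and ζ = σ/ω_n = 0.484.
%OS = 100·exp(−πζ/√(1−ζ²)) = 17.6%.

%OS ≈ 17.6%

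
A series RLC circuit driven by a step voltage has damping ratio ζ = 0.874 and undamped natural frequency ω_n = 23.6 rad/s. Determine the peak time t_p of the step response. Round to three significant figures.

t_p ≈ 0.274 s

The damped frequency is ω_d = ω_n√(1−ζ²) = 23.6·√(1−0.764) = 11.5 rad/s.
Peak time t_p = π/ω_d = π/11.5 = 0.274 s.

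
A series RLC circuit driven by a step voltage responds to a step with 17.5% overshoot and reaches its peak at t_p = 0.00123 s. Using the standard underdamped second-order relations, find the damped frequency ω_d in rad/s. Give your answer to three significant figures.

ω_d ≈ 2550 rad/s

t_p = π/ω_d, so ω_d = π/0.00123 = 2550 rad/s.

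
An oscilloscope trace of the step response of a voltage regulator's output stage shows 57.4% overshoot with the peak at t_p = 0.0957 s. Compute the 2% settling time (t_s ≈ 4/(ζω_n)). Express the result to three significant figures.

t_s ≈ 0.690 s

From the overshoot, ζ = −ln(OS)/√(π²+ln²(OS)) = 0.174.
t_p = π/ω_d ⇒ ω_d = 32.8 rad/s; then ω_n = ω_d/√(1−ζ²) = 33.3 rad/s.
t_s ≈ 4/(ζω_n) = 4/(0.174·33.3) = 0.690 s.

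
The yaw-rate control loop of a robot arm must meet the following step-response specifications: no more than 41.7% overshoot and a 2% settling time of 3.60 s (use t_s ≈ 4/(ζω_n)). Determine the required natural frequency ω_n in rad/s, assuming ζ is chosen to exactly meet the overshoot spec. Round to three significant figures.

Inverting the overshoot relation: ζ = |ln 0.417|/√(π² + ln²0.417) = 0.268.
Then ω_n = 4/(ζ t_s) = 4/(0.268 × 3.60) = 4.14 rad/s.

ω_n ≈ 4.14 rad/s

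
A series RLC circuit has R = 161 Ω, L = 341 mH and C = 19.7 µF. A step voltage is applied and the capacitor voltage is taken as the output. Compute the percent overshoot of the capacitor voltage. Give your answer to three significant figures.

For a series RLC circuit (capacitor voltage as output), ω_n = 1/√(LC) = 1/√(341 mH · 19.7 µF) = 386 rad/s.
ζ = (R/2)·√(C/L) = (161/2)·√(19.7 µF/341 mH) = 0.612.
%OS = 100 e^{−πζ/√(1−ζ²)} with ζ = 0.612 gives 8.80%.

%OS ≈ 8.80%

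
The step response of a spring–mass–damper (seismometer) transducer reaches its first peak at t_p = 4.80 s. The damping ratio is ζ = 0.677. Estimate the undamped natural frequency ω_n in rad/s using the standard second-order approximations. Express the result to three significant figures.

ω_n ≈ 0.889 rad/s

Peak time t_p = π/ω_d, so ω_d = π/t_p = π/4.80 = 0.654 rad/s.
ω_n = ω_d/√(1−ζ²) = 0.654/√0.542 = 0.889 rad/s.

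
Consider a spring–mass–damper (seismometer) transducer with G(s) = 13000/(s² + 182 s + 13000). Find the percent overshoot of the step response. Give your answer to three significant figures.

Matching coefficients with s² + 2ζω_n s + ω_n² gives ω_n² = 13000 ⇒ ω_n = 114 rad/s, and ζ = 182/(2ω_n) = 0.798.
%OS = 100·exp(−πζ/√(1−ζ²)) = 1.56%.

%OS ≈ 1.56%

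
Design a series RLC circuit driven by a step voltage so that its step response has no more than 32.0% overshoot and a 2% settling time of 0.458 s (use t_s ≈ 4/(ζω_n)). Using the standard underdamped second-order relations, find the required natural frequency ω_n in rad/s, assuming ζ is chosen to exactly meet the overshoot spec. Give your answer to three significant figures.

Inverting the overshoot relation: ζ = |ln 0.320|/√(π² + ln²0.320) = 0.341.
From t_s ≈ 4/(ζω_n): ω_n = 4/(ζ·t_s) = 4/(0.341·0.458) = 25.6 rad/s.

ω_n ≈ 25.6 rad/s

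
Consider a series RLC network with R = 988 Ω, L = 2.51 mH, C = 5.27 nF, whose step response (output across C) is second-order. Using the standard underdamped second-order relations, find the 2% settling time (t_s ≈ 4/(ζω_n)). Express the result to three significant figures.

t_s ≈ 0.0000203 s

For a series RLC circuit (capacitor voltage as output), ω_n = 1/√(LC) = 1/√(2.51 mH · 5.27 nF) = 275000 rad/s.
ζ = (R/2)·√(C/L) = (988/2)·√(5.27 nF/2.51 mH) = 0.716.
t_s ≈ 4/(ζω_n) = 0.0000203 s.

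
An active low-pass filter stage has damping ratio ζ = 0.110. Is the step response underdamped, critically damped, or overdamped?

Since ζ = 0.110 < 1, the system is underdamped.

underdamped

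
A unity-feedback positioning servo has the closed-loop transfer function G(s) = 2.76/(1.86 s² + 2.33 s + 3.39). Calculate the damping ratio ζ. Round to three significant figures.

Dividing through by 1.86: denominator becomes s² + 1.253 s + 1.823.
So ω_n = √1.823 = 1.35 rad/s and ζ = 1.253/(2·1.35) = 0.464.

ζ ≈ 0.464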